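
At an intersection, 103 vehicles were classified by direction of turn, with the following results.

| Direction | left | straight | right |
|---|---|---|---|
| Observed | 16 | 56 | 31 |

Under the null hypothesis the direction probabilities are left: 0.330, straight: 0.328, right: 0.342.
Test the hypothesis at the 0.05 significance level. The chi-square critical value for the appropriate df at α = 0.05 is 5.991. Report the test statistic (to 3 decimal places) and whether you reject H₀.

24.638; reject

Expected counts E_i = n·p_i: 103×0.330 = 33.99, 103×0.328 = 33.784, 103×0.342 = 35.226.
cat           O        E   (O−E)²/E
left         16    33.99     9.5216
straight     56   33.784    14.6090
right        31   35.226     0.5070
Sum = 24.638
df = 2. Since 24.638 > 5.991, we reject H₀.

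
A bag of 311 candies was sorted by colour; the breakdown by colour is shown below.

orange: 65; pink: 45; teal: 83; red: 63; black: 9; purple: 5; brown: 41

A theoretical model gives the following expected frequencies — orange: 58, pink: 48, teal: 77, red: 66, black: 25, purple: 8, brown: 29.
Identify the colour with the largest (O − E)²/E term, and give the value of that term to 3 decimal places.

black, 10.240

cat         O        E   (O−E)²/E
orange     65       58     0.8448
pink       45       48     0.1875
teal       83       77     0.4675
red        63       66     0.1364
black       9       25    10.2400
purple      5        8     1.1250
brown      41       29     4.9655
The largest term is for black: 10.240.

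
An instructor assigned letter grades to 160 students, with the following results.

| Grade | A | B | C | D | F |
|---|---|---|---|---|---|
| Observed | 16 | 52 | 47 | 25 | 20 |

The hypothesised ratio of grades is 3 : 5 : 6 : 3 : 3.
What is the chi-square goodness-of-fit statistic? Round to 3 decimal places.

Ratio total = 20. Expected counts: 160×3/20 = 24, 160×5/20 = 40, 160×6/20 = 48, 160×3/20 = 24, 160×3/20 = 24.
χ² = (16−24)²/24 + (52−40)²/40 + (47−48)²/48 + (25−24)²/24 + (20−24)²/24
   = 2.6667 + 3.6000 + 0.0208 + 0.0417 + 0.6667
Sum = 6.996

6.996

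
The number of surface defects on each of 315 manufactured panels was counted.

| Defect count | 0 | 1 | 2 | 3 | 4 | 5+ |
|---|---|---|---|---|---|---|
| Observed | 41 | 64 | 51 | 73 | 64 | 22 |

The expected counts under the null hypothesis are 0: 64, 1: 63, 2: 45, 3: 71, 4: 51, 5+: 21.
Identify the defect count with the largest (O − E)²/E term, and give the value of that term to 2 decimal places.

0: (41 − 64)²/64 = 529/64 = 8.266
1: (64 − 63)²/63 = 1/63 = 0.016
2: (51 − 45)²/45 = 36/45 = 0.800
3: (73 − 71)²/71 = 4/71 = 0.056
4: (64 − 51)²/51 = 169/51 = 3.314
5+: (22 − 21)²/21 = 1/21 = 0.048
The largest term is for 0: 8.27.

0, 8.27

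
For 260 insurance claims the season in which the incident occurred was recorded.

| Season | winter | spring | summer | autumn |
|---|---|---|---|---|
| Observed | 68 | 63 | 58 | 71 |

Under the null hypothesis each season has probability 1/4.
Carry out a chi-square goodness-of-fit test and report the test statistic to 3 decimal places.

Under H₀ each category has probability 1/4, so each expected count is 260/4 = 65.
winter: (68 − 65)²/65 = 9/65 = 0.1385
spring: (63 − 65)²/65 = 4/65 = 0.0615
summer: (58 − 65)²/65 = 49/65 = 0.7538
autumn: (71 − 65)²/65 = 36/65 = 0.5538
Sum = 1.508

1.508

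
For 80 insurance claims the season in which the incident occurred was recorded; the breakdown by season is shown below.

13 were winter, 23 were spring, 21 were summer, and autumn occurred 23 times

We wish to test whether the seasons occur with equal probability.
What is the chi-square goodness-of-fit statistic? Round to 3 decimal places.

3.400

Expected count for each of the 4 categories: 80/4 = 20.
cat         O        E   (O−E)²/E
winter     13       20     2.4500
spring     23       20     0.4500
summer     21       20     0.0500
autumn     23       20     0.4500
Sum = 3.400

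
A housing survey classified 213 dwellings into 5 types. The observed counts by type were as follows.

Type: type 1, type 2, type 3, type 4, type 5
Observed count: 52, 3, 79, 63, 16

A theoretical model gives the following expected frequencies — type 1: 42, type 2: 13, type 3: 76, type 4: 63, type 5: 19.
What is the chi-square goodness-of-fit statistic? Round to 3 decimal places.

10.665

type 1: (52 − 42)²/42 = 100/42 = 2.3810
type 2: (3 − 13)²/13 = 100/13 = 7.6923
type 3: (79 − 76)²/76 = 9/76 = 0.1184
type 4: (63 − 63)²/63 = 0/63 = 0.0000
type 5: (16 − 19)²/19 = 9/19 = 0.4737
Sum = 10.665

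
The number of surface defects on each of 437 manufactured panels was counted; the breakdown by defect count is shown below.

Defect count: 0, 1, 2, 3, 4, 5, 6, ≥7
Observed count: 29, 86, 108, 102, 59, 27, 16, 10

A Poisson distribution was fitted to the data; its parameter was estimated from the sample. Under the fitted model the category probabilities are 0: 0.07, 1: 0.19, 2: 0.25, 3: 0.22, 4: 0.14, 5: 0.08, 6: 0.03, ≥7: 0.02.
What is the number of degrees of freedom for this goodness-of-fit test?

There are k = 8 categories and 1 parameter estimated from the data, so df = 8 − 1 − 1 = 6.

6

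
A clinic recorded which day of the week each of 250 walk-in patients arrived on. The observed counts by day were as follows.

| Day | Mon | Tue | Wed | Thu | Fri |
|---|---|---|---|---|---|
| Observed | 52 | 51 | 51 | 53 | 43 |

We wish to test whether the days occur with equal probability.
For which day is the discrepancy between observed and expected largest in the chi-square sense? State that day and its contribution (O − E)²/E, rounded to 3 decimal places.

Fri, 0.980

Expected count for each of the 5 categories: 250/5 = 50.
cat         O        E   (O−E)²/E
Mon        52       50     0.0800
Tue        51       50     0.0200
Wed        51       50     0.0200
Thu        53       50     0.1800
Fri        43       50     0.9800
The largest term is for Fri: 0.980.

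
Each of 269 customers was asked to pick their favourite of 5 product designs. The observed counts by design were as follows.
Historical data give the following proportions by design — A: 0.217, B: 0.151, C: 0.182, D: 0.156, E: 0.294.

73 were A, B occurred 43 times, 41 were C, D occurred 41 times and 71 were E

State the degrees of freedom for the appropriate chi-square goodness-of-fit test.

There are k = 5 categories and no parameters were estimated from the data, so df = 5 − 1 = 4.

4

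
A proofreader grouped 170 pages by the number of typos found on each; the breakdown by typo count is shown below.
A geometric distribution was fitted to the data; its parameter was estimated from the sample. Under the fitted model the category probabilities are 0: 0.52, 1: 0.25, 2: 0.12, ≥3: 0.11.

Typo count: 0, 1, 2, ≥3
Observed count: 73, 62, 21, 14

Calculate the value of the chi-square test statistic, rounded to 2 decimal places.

12.83

Expected counts E_i = n·p_i: 170×0.52 = 88.4, 170×0.25 = 42.5, 170×0.12 = 20.4, 170×0.11 = 18.7.
cat         O        E   (O−E)²/E
0          73     88.4      2.683
1          62     42.5      8.947
2          21     20.4      0.018
≥3         14     18.7      1.181
Sum = 12.83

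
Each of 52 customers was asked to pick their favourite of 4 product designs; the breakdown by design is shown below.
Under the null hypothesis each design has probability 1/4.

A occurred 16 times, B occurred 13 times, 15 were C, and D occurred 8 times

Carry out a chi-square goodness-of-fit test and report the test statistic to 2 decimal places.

2.92

Expected count for each of the 4 categories: 52/4 = 13.
cat         O        E   (O−E)²/E
A          16       13      0.692
B          13       13      0.000
C          15       13      0.308
D           8       13      1.923
Sum = 2.92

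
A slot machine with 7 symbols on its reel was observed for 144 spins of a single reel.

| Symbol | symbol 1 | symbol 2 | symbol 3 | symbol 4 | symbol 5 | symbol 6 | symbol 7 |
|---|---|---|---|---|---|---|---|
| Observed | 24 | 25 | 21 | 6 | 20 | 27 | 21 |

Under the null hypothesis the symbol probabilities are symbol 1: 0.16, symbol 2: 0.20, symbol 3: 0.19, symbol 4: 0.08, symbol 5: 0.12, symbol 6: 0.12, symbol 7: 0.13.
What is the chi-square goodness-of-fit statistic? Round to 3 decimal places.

10.838

Expected counts E_i = n·p_i: 144×0.16 = 23.04, 144×0.20 = 28.8, 144×0.19 = 27.36, 144×0.08 = 11.52, 144×0.12 = 17.28, 144×0.12 = 17.28, 144×0.13 = 18.72.
symbol 1: (24 − 23.04)²/23.04 = 0.9216/23.04 = 0.0400
symbol 2: (25 − 28.8)²/28.8 = 14.44/28.8 = 0.5014
symbol 3: (21 − 27.36)²/27.36 = 40.4496/27.36 = 1.4784
symbol 4: (6 − 11.52)²/11.52 = 30.4704/11.52 = 2.6450
symbol 5: (20 − 17.28)²/17.28 = 7.3984/17.28 = 0.4281
symbol 6: (27 − 17.28)²/17.28 = 94.4784/17.28 = 5.4675
symbol 7: (21 − 18.72)²/18.72 = 5.1984/18.72 = 0.2777
Sum = 10.838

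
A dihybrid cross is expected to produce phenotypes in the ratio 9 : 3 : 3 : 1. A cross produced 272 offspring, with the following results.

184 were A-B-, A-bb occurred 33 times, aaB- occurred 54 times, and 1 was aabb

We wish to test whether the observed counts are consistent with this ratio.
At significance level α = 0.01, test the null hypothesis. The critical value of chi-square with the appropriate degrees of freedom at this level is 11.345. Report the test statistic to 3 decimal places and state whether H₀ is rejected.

27.869; reject

Ratio total = 16. Expected counts: 272×9/16 = 153, 272×3/16 = 51, 272×3/16 = 51, 272×1/16 = 17.
χ² = (184−153)²/153 + (33−51)²/51 + (54−51)²/51 + (1−17)²/17
   = 6.2810 + 6.3529 + 0.1765 + 15.0588
Sum = 27.869
df = 3. Since 27.869 > 11.345, we reject H₀.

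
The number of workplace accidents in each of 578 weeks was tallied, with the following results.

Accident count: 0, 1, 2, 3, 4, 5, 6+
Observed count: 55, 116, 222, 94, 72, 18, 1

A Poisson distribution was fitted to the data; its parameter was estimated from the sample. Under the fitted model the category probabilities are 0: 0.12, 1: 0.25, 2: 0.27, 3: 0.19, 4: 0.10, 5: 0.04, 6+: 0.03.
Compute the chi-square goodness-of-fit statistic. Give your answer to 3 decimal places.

58.755

Expected counts E_i = n·p_i: 578×0.12 = 69.36, 578×0.25 = 144.5, 578×0.27 = 156.06, 578×0.19 = 109.82, 578×0.10 = 57.8, 578×0.04 = 23.12, 578×0.03 = 17.34.
χ² = (55−69.36)²/69.36 + (116−144.5)²/144.5 + (222−156.06)²/156.06 + (94−109.82)²/109.82 + (72−57.8)²/57.8 + (18−23.12)²/23.12 + (1−17.34)²/17.34
   = 2.9730 + 5.6211 + 27.8616 + 2.2789 + 3.4886 + 1.1338 + 15.3977
Sum = 58.755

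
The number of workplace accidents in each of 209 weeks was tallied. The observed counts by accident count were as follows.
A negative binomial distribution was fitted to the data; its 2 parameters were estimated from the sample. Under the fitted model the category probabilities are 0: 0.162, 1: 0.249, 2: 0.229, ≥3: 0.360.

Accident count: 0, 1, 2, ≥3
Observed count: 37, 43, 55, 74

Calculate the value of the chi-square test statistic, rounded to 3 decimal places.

2.948

Expected counts E_i = n·p_i: 209×0.162 = 33.858, 209×0.249 = 52.041, 209×0.229 = 47.861, 209×0.360 = 75.24.
0: (37 − 33.858)²/33.858 = 9.872164/33.858 = 0.2916
1: (43 − 52.041)²/52.041 = 81.739681/52.041 = 1.5707
2: (55 − 47.861)²/47.861 = 50.965321/47.861 = 1.0649
≥3: (74 − 75.24)²/75.24 = 1.5376/75.24 = 0.0204
Sum = 2.948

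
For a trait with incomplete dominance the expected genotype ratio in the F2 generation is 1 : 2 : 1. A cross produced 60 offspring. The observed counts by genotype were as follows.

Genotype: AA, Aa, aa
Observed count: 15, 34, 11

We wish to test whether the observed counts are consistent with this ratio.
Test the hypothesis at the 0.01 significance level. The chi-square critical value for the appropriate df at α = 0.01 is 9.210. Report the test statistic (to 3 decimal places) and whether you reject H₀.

Ratio total = 4. Expected counts: 60×1/4 = 15, 60×2/4 = 30, 60×1/4 = 15.
cat         O        E   (O−E)²/E
AA         15       15     0.0000
Aa         34       30     0.5333
aa         11       15     1.0667
Sum = 1.600
df = 2. Since 1.600 < 9.210, we do not reject H₀.

1.600; do not reject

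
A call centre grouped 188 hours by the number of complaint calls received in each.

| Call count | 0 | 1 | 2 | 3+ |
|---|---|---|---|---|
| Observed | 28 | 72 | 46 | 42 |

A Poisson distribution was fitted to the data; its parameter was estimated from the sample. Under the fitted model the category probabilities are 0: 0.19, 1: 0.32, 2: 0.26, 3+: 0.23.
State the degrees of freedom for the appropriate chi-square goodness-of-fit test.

2

There are k = 4 categories and 1 parameter estimated from the data, so df = 4 − 1 − 1 = 2.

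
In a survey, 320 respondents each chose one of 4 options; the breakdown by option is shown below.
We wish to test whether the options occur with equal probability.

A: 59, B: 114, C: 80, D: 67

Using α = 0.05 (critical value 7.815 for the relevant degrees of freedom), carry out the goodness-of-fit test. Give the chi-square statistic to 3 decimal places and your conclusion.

Under H₀ each category has probability 1/4, so each expected count is 320/4 = 80.
χ² = (59−80)²/80 + (114−80)²/80 + (80−80)²/80 + (67−80)²/80
   = 5.5125 + 14.4500 + 0.0000 + 2.1125
Sum = 22.075
df = 3. Since 22.075 > 7.815, we reject H₀.

22.075; reject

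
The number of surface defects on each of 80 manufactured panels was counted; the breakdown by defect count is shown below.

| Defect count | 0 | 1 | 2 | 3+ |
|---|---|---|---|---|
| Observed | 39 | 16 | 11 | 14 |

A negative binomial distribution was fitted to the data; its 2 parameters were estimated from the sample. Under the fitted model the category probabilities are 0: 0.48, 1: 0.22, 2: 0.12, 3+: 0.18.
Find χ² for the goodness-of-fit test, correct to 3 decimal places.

Expected counts E_i = n·p_i: 80×0.48 = 38.4, 80×0.22 = 17.6, 80×0.12 = 9.6, 80×0.18 = 14.4.
χ² = (39−38.4)²/38.4 + (16−17.6)²/17.6 + (11−9.6)²/9.6 + (14−14.4)²/14.4
   = 0.0094 + 0.1455 + 0.2042 + 0.0111
Sum = 0.370

0.370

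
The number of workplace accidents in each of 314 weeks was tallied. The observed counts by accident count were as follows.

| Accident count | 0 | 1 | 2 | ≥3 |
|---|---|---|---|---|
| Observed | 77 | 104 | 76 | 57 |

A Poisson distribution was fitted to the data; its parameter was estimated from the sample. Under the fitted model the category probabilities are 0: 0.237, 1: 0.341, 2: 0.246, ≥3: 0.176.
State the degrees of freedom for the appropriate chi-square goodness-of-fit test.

2

There are k = 4 categories and 1 parameter estimated from the data, so df = 4 − 1 − 1 = 2.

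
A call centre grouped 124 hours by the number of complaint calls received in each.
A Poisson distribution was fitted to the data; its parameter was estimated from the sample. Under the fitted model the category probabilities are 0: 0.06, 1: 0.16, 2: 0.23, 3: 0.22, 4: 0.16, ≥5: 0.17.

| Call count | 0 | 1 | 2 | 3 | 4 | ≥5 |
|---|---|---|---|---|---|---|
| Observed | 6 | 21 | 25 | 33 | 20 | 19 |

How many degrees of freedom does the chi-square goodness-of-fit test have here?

There are k = 6 categories and 1 parameter estimated from the data, so df = 6 − 1 − 1 = 4.

4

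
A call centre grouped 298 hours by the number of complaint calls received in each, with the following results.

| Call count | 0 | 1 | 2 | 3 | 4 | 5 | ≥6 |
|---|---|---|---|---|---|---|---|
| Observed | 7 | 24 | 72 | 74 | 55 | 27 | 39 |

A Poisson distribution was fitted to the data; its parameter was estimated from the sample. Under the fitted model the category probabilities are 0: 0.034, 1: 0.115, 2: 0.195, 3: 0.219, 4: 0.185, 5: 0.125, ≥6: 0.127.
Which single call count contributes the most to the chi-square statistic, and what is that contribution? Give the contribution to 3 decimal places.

2, 3.320

Expected counts E_i = n·p_i: 298×0.034 = 10.132, 298×0.115 = 34.27, 298×0.195 = 58.11, 298×0.219 = 65.262, 298×0.185 = 55.13, 298×0.125 = 37.25, 298×0.127 = 37.846.
χ² = (7−10.132)²/10.132 + (24−34.27)²/34.27 + (72−58.11)²/58.11 + (74−65.262)²/65.262 + (55−55.13)²/55.13 + (27−37.25)²/37.25 + (39−37.846)²/37.846
   = 0.9682 + 3.0777 + 3.3201 + 1.1699 + 0.0003 + 2.8205 + 0.0352
The largest term is for 2: 3.320.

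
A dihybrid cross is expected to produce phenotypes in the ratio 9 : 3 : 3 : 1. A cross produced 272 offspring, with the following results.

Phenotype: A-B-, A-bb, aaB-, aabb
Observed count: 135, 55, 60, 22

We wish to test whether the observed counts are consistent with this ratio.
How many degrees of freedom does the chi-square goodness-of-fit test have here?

3

There are k = 4 categories and no parameters were estimated from the data, so df = 4 − 1 = 3.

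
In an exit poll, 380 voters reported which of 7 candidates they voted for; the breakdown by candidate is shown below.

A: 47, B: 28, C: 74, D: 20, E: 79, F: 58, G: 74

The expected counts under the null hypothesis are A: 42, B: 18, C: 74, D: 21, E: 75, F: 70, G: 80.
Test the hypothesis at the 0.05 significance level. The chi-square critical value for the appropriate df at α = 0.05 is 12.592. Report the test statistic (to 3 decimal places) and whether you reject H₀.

χ² = (47−42)²/42 + (28−18)²/18 + (74−74)²/74 + (20−21)²/21 + (79−75)²/75 + (58−70)²/70 + (74−80)²/80
   = 0.5952 + 5.5556 + 0.0000 + 0.0476 + 0.2133 + 2.0571 + 0.4500
Sum = 8.919
df = 6. Since 8.919 < 12.592, we do not reject H₀.

8.919; do not reject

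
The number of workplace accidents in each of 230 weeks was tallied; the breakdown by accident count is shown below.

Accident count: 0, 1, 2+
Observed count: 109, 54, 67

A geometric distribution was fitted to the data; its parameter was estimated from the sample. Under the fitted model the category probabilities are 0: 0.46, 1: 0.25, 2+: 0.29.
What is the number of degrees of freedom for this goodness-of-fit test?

1

There are k = 3 categories and 1 parameter estimated from the data, so df = 3 − 1 − 1 = 1.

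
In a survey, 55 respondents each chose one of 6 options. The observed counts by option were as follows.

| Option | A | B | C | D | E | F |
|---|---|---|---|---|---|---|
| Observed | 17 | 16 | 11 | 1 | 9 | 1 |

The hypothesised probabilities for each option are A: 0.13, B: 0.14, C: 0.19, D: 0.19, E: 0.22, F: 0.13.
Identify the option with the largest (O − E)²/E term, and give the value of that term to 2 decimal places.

Expected counts E_i = n·p_i: 55×0.13 = 7.15, 55×0.14 = 7.7, 55×0.19 = 10.45, 55×0.19 = 10.45, 55×0.22 = 12.1, 55×0.13 = 7.15.
cat         O        E   (O−E)²/E
A          17     7.15     13.570
B          16      7.7      8.947
C          11    10.45      0.029
D           1    10.45      8.546
E           9     12.1      0.794
F           1     7.15      5.290
The largest term is for A: 13.57.

A, 13.57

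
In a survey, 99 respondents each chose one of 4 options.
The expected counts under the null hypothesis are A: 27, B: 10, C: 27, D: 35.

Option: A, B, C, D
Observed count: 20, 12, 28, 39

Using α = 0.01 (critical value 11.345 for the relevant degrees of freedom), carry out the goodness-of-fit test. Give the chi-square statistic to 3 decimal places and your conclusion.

2.709; do not reject

χ² = (20−27)²/27 + (12−10)²/10 + (28−27)²/27 + (39−35)²/35
   = 1.8148 + 0.4000 + 0.0370 + 0.4571
Sum = 2.709
df = 3. Since 2.709 < 11.345, we do not reject H₀.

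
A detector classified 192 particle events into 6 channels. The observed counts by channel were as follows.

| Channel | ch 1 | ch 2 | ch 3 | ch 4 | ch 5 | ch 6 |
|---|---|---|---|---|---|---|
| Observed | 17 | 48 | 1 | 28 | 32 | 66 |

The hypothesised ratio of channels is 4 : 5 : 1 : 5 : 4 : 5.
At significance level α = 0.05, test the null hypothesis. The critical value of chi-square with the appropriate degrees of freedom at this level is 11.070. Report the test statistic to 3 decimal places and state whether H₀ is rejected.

Ratio total = 24. Expected counts: 192×4/24 = 32, 192×5/24 = 40, 192×1/24 = 8, 192×5/24 = 40, 192×4/24 = 32, 192×5/24 = 40.
χ² = (17−32)²/32 + (48−40)²/40 + (1−8)²/8 + (28−40)²/40 + (32−32)²/32 + (66−40)²/40
   = 7.0313 + 1.6000 + 6.1250 + 3.6000 + 0.0000 + 16.9000
Sum = 35.256
df = 5. Since 35.256 > 11.070, we reject H₀.

35.256; reject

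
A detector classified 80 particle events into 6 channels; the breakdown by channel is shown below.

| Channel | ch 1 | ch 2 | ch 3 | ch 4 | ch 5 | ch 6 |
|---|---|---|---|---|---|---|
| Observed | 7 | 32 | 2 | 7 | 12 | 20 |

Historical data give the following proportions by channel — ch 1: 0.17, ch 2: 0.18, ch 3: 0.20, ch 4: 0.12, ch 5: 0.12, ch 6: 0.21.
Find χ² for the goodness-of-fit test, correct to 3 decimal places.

38.878

Expected counts E_i = n·p_i: 80×0.17 = 13.6, 80×0.18 = 14.4, 80×0.20 = 16, 80×0.12 = 9.6, 80×0.12 = 9.6, 80×0.21 = 16.8.
cat         O        E   (O−E)²/E
ch 1        7     13.6     3.2029
ch 2       32     14.4    21.5111
ch 3        2       16    12.2500
ch 4        7      9.6     0.7042
ch 5       12      9.6     0.6000
ch 6       20     16.8     0.6095
Sum = 38.878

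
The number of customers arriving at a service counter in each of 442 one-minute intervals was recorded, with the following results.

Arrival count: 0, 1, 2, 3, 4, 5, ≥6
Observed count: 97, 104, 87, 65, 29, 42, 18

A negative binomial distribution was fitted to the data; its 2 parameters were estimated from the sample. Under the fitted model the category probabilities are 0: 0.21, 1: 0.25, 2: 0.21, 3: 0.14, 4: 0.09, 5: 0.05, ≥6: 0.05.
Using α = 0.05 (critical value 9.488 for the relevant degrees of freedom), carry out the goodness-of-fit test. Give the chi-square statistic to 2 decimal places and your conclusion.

Expected counts E_i = n·p_i: 442×0.21 = 92.82, 442×0.25 = 110.5, 442×0.21 = 92.82, 442×0.14 = 61.88, 442×0.09 = 39.78, 442×0.05 = 22.1, 442×0.05 = 22.1.
cat         O        E   (O−E)²/E
0          97    92.82      0.188
1         104    110.5      0.382
2          87    92.82      0.365
3          65    61.88      0.157
4          29    39.78      2.921
5          42     22.1     17.919
≥6         18     22.1      0.761
Sum = 22.69
df = 4. Since 22.69 > 9.488, we reject H₀.

22.69; reject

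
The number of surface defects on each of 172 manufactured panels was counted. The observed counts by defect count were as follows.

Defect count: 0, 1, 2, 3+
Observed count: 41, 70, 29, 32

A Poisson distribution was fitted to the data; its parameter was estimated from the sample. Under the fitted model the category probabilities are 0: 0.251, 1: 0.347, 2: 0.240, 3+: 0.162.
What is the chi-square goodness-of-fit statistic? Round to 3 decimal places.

Expected counts E_i = n·p_i: 172×0.251 = 43.172, 172×0.347 = 59.684, 172×0.240 = 41.28, 172×0.162 = 27.864.
cat         O        E   (O−E)²/E
0          41   43.172     0.1093
1          70   59.684     1.7831
2          29    41.28     3.6531
3+         32   27.864     0.6139
Sum = 6.159

6.159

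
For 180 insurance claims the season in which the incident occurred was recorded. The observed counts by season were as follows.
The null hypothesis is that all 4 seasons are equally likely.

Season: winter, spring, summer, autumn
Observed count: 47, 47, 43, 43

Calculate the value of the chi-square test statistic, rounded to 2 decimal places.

0.36

Expected count for each of the 4 categories: 180/4 = 45.
cat         O        E   (O−E)²/E
winter     47       45      0.089
spring     47       45      0.089
summer     43       45      0.089
autumn     43       45      0.089
Sum = 0.36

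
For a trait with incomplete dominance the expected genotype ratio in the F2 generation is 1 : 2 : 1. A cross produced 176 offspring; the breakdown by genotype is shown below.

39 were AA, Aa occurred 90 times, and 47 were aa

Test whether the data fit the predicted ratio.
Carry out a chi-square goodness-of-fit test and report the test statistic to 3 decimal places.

0.818

Ratio total = 4. Expected counts: 176×1/4 = 44, 176×2/4 = 88, 176×1/4 = 44.
χ² = (39−44)²/44 + (90−88)²/88 + (47−44)²/44
   = 0.5682 + 0.0455 + 0.2045
Sum = 0.818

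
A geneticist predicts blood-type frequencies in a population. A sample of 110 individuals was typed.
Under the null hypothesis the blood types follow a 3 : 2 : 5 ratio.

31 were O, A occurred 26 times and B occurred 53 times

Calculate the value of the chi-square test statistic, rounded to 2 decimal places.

0.92

Ratio total = 10. Expected counts: 110×3/10 = 33, 110×2/10 = 22, 110×5/10 = 55.
cat         O        E   (O−E)²/E
O          31       33      0.121
A          26       22      0.727
B          53       55      0.073
Sum = 0.92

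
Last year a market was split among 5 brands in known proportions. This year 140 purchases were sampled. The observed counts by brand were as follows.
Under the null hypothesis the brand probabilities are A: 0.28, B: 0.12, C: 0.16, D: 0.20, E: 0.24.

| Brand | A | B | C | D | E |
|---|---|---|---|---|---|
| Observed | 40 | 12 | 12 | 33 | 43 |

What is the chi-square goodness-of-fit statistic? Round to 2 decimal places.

Expected counts E_i = n·p_i: 140×0.28 = 39.2, 140×0.12 = 16.8, 140×0.16 = 22.4, 140×0.20 = 28, 140×0.24 = 33.6.
A: (40 − 39.2)²/39.2 = 0.64/39.2 = 0.016
B: (12 − 16.8)²/16.8 = 23.04/16.8 = 1.371
C: (12 − 22.4)²/22.4 = 108.16/22.4 = 4.829
D: (33 − 28)²/28 = 25/28 = 0.893
E: (43 − 33.6)²/33.6 = 88.36/33.6 = 2.630
Sum = 9.74

9.74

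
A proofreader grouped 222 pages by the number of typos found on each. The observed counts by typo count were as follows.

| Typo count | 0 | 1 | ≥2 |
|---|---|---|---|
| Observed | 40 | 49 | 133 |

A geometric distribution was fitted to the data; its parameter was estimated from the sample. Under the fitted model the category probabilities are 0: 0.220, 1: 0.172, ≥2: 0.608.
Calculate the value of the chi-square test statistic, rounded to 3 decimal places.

4.693

Expected counts E_i = n·p_i: 222×0.220 = 48.84, 222×0.172 = 38.184, 222×0.608 = 134.976.
χ² = (40−48.84)²/48.84 + (49−38.184)²/38.184 + (133−134.976)²/134.976
   = 1.6000 + 3.0637 + 0.0289
Sum = 4.693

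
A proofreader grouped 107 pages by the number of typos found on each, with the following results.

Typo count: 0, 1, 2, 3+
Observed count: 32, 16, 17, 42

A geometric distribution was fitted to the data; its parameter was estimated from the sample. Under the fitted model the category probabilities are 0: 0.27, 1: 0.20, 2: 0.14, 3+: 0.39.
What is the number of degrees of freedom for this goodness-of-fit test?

There are k = 4 categories and 1 parameter estimated from the data, so df = 4 − 1 − 1 = 2.

2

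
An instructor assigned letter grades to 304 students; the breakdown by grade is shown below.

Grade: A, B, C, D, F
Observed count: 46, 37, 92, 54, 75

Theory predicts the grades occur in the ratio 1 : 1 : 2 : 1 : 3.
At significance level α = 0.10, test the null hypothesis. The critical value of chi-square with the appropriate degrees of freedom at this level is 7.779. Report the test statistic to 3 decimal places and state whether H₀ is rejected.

Ratio total = 8. Expected counts: 304×1/8 = 38, 304×1/8 = 38, 304×2/8 = 76, 304×1/8 = 38, 304×3/8 = 114.
cat         O        E   (O−E)²/E
A          46       38     1.6842
B          37       38     0.0263
C          92       76     3.3684
D          54       38     6.7368
F          75      114    13.3421
Sum = 25.158
df = 4. Since 25.158 > 7.779, we reject H₀.

25.158; reject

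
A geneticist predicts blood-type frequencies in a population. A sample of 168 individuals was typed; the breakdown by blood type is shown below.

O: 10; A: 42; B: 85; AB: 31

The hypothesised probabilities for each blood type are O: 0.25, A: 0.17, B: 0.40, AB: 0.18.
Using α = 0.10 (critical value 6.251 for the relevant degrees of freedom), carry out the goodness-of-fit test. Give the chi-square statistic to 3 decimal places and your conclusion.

Expected counts E_i = n·p_i: 168×0.25 = 42, 168×0.17 = 28.56, 168×0.40 = 67.2, 168×0.18 = 30.24.
χ² = (10−42)²/42 + (42−28.56)²/28.56 + (85−67.2)²/67.2 + (31−30.24)²/30.24
   = 24.3810 + 6.3247 + 4.7149 + 0.0191
Sum = 35.440
df = 3. Since 35.440 > 6.251, we reject H₀.

35.440; reject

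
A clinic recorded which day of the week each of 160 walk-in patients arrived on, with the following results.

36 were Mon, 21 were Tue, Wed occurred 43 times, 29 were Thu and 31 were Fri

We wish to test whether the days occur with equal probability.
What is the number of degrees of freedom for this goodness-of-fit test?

4

There are k = 5 categories and no parameters were estimated from the data, so df = 5 − 1 = 4.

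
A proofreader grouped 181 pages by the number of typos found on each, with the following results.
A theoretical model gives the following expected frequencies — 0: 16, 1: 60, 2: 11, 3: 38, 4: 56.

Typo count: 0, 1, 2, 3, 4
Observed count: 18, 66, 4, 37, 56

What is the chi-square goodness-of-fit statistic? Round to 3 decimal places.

χ² = (18−16)²/16 + (66−60)²/60 + (4−11)²/11 + (37−38)²/38 + (56−56)²/56
   = 0.2500 + 0.6000 + 4.4545 + 0.0263 + 0.0000
Sum = 5.331

5.331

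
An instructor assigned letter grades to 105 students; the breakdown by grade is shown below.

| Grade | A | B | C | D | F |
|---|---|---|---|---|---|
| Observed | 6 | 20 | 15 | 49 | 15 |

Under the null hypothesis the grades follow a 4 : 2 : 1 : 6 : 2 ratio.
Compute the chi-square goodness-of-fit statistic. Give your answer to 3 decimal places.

Ratio total = 15. Expected counts: 105×4/15 = 28, 105×2/15 = 14, 105×1/15 = 7, 105×6/15 = 42, 105×2/15 = 14.
χ² = (6−28)²/28 + (20−14)²/14 + (15−7)²/7 + (49−42)²/42 + (15−14)²/14
   = 17.2857 + 2.5714 + 9.1429 + 1.1667 + 0.0714
Sum = 30.238

30.238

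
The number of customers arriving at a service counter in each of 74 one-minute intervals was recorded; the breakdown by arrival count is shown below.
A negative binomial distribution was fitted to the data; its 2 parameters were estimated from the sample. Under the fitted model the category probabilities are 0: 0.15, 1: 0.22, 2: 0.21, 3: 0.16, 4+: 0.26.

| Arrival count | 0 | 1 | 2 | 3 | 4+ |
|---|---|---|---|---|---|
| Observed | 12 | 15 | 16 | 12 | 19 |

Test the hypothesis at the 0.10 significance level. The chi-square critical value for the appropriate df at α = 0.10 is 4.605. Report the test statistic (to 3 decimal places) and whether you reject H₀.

0.192; do not reject

Expected counts E_i = n·p_i: 74×0.15 = 11.1, 74×0.22 = 16.28, 74×0.21 = 15.54, 74×0.16 = 11.84, 74×0.26 = 19.24.
χ² = (12−11.1)²/11.1 + (15−16.28)²/16.28 + (16−15.54)²/15.54 + (12−11.84)²/11.84 + (19−19.24)²/19.24
   = 0.0730 + 0.1006 + 0.0136 + 0.0022 + 0.0030
Sum = 0.192
df = 2. Since 0.192 < 4.605, we do not reject H₀.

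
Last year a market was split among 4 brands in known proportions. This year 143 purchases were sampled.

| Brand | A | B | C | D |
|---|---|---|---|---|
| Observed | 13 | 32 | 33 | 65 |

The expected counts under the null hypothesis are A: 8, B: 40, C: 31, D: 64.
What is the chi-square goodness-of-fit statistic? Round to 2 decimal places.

4.87

A: (13 − 8)²/8 = 25/8 = 3.125
B: (32 − 40)²/40 = 64/40 = 1.600
C: (33 − 31)²/31 = 4/31 = 0.129
D: (65 − 64)²/64 = 1/64 = 0.016
Sum = 4.87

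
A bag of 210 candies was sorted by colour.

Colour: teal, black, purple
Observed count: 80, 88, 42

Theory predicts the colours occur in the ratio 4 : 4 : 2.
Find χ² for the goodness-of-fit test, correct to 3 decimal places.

Ratio total = 10. Expected counts: 210×4/10 = 84, 210×4/10 = 84, 210×2/10 = 42.
χ² = (80−84)²/84 + (88−84)²/84 + (42−42)²/42
   = 0.1905 + 0.1905 + 0.0000
Sum = 0.381

0.381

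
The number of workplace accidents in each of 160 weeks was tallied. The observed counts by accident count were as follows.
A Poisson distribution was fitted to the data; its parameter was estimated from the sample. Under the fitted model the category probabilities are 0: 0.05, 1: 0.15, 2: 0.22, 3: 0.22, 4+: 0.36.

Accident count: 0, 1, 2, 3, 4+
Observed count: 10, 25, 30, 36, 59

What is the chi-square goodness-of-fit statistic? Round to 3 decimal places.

Expected counts E_i = n·p_i: 160×0.05 = 8, 160×0.15 = 24, 160×0.22 = 35.2, 160×0.22 = 35.2, 160×0.36 = 57.6.
0: (10 − 8)²/8 = 4/8 = 0.5000
1: (25 − 24)²/24 = 1/24 = 0.0417
2: (30 − 35.2)²/35.2 = 27.04/35.2 = 0.7682
3: (36 − 35.2)²/35.2 = 0.64/35.2 = 0.0182
4+: (59 − 57.6)²/57.6 = 1.96/57.6 = 0.0340
Sum = 1.362

1.362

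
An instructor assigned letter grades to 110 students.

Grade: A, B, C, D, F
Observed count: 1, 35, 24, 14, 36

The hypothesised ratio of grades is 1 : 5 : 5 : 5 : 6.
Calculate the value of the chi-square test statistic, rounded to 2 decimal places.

Ratio total = 22. Expected counts: 110×1/22 = 5, 110×5/22 = 25, 110×5/22 = 25, 110×5/22 = 25, 110×6/22 = 30.
cat         O        E   (O−E)²/E
A           1        5      3.200
B          35       25      4.000
C          24       25      0.040
D          14       25      4.840
F          36       30      1.200
Sum = 13.28

13.28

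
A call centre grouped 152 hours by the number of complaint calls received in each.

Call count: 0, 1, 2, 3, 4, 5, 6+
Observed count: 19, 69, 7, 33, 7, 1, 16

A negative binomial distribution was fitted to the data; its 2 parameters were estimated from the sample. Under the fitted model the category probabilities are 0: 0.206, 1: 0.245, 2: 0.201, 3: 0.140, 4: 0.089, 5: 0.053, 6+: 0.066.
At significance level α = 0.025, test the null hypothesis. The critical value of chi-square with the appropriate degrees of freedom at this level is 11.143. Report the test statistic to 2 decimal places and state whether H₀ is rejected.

Expected counts E_i = n·p_i: 152×0.206 = 31.312, 152×0.245 = 37.24, 152×0.201 = 30.552, 152×0.140 = 21.28, 152×0.089 = 13.528, 152×0.053 = 8.056, 152×0.066 = 10.032.
0: (19 − 31.312)²/31.312 = 151.585344/31.312 = 4.841
1: (69 − 37.24)²/37.24 = 1008.6976/37.24 = 27.086
2: (7 − 30.552)²/30.552 = 554.696704/30.552 = 18.156
3: (33 − 21.28)²/21.28 = 137.3584/21.28 = 6.455
4: (7 − 13.528)²/13.528 = 42.614784/13.528 = 3.150
5: (1 − 8.056)²/8.056 = 49.787136/8.056 = 6.180
6+: (16 − 10.032)²/10.032 = 35.617024/10.032 = 3.550
Sum = 69.42
df = 4. Since 69.42 > 11.143, we reject H₀.

69.42; reject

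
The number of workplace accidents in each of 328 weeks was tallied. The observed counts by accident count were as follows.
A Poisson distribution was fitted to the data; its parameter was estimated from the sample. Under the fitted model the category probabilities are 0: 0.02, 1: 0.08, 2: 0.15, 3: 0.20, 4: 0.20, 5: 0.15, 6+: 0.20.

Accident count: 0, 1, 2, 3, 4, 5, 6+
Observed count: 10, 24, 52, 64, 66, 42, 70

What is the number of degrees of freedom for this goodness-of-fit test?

5

There are k = 7 categories and 1 parameter estimated from the data, so df = 7 − 1 − 1 = 5.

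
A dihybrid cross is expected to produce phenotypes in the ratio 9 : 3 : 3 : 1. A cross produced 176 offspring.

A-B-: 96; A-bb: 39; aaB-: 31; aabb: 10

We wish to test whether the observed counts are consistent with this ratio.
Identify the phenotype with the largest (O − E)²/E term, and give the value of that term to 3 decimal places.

Ratio total = 16. Expected counts: 176×9/16 = 99, 176×3/16 = 33, 176×3/16 = 33, 176×1/16 = 11.
A-B-: (96 − 99)²/99 = 9/99 = 0.0909
A-bb: (39 − 33)²/33 = 36/33 = 1.0909
aaB-: (31 − 33)²/33 = 4/33 = 0.1212
aabb: (10 − 11)²/11 = 1/11 = 0.0909
The largest term is for A-bb: 1.091.

A-bb, 1.091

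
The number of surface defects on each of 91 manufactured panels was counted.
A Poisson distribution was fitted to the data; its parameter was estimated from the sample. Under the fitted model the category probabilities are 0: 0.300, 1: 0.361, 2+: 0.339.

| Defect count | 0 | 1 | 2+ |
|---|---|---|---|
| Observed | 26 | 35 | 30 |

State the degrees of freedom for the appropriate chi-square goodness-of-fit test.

There are k = 3 categories and 1 parameter estimated from the data, so df = 3 − 1 − 1 = 1.

1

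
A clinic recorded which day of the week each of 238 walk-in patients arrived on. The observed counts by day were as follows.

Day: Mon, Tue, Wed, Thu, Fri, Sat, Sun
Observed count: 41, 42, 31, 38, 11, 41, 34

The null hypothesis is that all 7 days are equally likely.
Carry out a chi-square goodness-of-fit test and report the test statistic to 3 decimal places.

Under H₀ each category has probability 1/7, so each expected count is 238/7 = 34.
cat         O        E   (O−E)²/E
Mon        41       34     1.4412
Tue        42       34     1.8824
Wed        31       34     0.2647
Thu        38       34     0.4706
Fri        11       34    15.5588
Sat        41       34     1.4412
Sun        34       34     0.0000
Sum = 21.059

21.059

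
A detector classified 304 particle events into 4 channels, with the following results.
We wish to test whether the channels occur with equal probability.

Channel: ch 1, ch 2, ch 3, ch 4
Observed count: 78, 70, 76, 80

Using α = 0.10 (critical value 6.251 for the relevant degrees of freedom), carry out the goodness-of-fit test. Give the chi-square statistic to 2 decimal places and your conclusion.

0.74; do not reject

Under H₀ each category has probability 1/4, so each expected count is 304/4 = 76.
χ² = (78−76)²/76 + (70−76)²/76 + (76−76)²/76 + (80−76)²/76
   = 0.053 + 0.474 + 0.000 + 0.211
Sum = 0.74
df = 3. Since 0.74 < 6.251, we do not reject H₀.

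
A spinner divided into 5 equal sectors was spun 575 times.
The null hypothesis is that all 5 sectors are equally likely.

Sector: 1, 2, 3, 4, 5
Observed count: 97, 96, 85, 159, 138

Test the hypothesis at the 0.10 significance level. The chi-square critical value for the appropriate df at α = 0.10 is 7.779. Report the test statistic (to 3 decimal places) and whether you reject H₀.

35.217; reject

Expected count for each of the 5 categories: 575/5 = 115.
cat         O        E   (O−E)²/E
1          97      115     2.8174
2          96      115     3.1391
3          85      115     7.8261
4         159      115    16.8348
5         138      115     4.6000
Sum = 35.217
df = 4. Since 35.217 > 7.779, we reject H₀.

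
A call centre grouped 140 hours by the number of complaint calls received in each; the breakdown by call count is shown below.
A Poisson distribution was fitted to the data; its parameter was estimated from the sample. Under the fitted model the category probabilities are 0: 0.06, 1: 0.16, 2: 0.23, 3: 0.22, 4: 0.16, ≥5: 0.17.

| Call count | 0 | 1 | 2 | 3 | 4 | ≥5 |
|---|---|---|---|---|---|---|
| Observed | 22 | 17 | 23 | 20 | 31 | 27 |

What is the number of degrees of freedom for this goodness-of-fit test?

4

There are k = 6 categories and 1 parameter estimated from the data, so df = 6 − 1 − 1 = 4.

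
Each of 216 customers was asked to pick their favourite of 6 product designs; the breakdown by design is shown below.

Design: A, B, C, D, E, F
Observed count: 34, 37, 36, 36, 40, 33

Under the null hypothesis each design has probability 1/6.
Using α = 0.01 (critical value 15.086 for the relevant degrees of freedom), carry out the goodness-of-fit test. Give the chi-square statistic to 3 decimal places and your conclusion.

0.833; do not reject

Under H₀ each category has probability 1/6, so each expected count is 216/6 = 36.
χ² = (34−36)²/36 + (37−36)²/36 + (36−36)²/36 + (36−36)²/36 + (40−36)²/36 + (33−36)²/36
   = 0.1111 + 0.0278 + 0.0000 + 0.0000 + 0.4444 + 0.2500
Sum = 0.833
df = 5. Since 0.833 < 15.086, we do not reject H₀.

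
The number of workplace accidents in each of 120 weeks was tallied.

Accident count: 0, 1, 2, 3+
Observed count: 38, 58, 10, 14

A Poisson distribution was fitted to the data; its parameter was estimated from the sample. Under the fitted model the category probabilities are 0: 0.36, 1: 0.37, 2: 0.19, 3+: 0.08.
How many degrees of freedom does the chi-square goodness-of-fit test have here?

2

There are k = 4 categories and 1 parameter estimated from the data, so df = 4 − 1 − 1 = 2.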